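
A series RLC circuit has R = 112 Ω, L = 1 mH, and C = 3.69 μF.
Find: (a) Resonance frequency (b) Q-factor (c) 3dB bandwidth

Step 1 — Resonance: ω₀ = 1/√(LC) = 1/√(0.001·3.69e-06) = 1.646e+04 rad/s.
Step 2 — f₀ = ω₀/(2π) = 2620 Hz.
Step 3 — Series Q: Q = ω₀L/R = 1.646e+04·0.001/112 = 0.147.
Step 4 — Bandwidth: Δω = ω₀/Q = 1.12e+05 rad/s; BW = Δω/(2π) = 1.783e+04 Hz.

(a) f₀ = 2620 Hz  (b) Q = 0.147  (c) BW = 1.783e+04 Hz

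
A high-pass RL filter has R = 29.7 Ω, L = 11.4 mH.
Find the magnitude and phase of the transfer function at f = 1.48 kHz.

Step 1 — Angular frequency: ω = 2π·1480 = 9299 rad/s.
Step 2 — Transfer function: H(jω) = jωL/(R + jωL).
Step 3 — Numerator jωL = j·106; denominator R + jωL = 29.7 + j106.
Step 4 — H = 0.9272 + j0.2598.
Step 5 — Magnitude: |H| = 0.9629 (-0.3 dB); phase: φ = 15.7°.

|H| = 0.9629 (-0.3 dB), φ = 15.7°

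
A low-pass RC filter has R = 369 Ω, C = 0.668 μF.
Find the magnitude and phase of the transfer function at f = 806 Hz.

Step 1 — Angular frequency: ω = 2π·806 = 5064 rad/s.
Step 2 — Transfer function: H(jω) = 1/(1 + jωRC).
Step 3 — Denominator: 1 + jωRC = 1 + j·5064·369·6.68e-07 = 1 + j1.248.
Step 4 — H = 0.3909 - j0.488.
Step 5 — Magnitude: |H| = 0.6252 (-4.1 dB); phase: φ = -51.3°.

|H| = 0.6252 (-4.1 dB), φ = -51.3°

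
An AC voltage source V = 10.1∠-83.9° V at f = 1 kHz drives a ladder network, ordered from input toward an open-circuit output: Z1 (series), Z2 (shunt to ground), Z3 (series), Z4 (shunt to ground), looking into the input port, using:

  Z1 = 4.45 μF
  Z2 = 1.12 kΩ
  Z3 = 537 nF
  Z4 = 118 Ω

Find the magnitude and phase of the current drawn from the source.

Step 1 — Angular frequency: ω = 2π·f = 2π·1000 = 6283 rad/s.
Step 2 — Component impedances:
  Z1: Z = 1/(jωC) = -j/(ω·C) = 0 - j35.77 Ω
  Z2: Z = R = 1120 Ω
  Z3: Z = 1/(jωC) = -j/(ω·C) = 0 - j296.4 Ω
  Z4: Z = R = 118 Ω
Step 3 — Ladder network (open output): work backward from the far end, alternating series and parallel combinations. Z_in = 161.7 - j265.2 Ω = 310.6∠-58.6° Ω.
Step 4 — Source phasor: V = 10.1∠-83.9° V = 1.073 - j10.04 V.
Step 5 — Ohm's law: I = V / Z_total = (1.073 - j10.04) / (161.7 - j265.2) = 0.02941 - j0.01388 A.
Step 6 — Convert to polar: |I| = 0.03252 A, ∠I = -25.3°.

I = 0.03252∠-25.3° A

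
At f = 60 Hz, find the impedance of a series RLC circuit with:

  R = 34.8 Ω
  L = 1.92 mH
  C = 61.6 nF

Step 1 — Angular frequency: ω = 2π·f = 2π·60 = 377 rad/s.
Step 2 — Component impedances:
  R: Z = R = 34.8 Ω
  L: Z = jωL = j·377·0.00192 = 0 + j0.7238 Ω
  C: Z = 1/(jωC) = -j/(ω·C) = 0 - j4.306e+04 Ω
Step 3 — Series combination: Z_total = R + L + C = 34.8 - j4.306e+04 Ω = 4.306e+04∠-90.0° Ω.

Z = 34.8 - j4.306e+04 Ω = 4.306e+04∠-90.0° Ω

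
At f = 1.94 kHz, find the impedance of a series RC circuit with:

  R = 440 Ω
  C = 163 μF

Step 1 — Angular frequency: ω = 2π·f = 2π·1940 = 1.219e+04 rad/s.
Step 2 — Component impedances:
  R: Z = R = 440 Ω
  C: Z = 1/(jωC) = -j/(ω·C) = 0 - j0.5033 Ω
Step 3 — Series combination: Z_total = R + C = 440 - j0.5033 Ω = 440∠-0.1° Ω.

Z = 440 - j0.5033 Ω = 440∠-0.1° Ω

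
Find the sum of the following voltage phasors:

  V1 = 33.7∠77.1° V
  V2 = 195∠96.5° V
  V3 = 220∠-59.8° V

Step 1 — Convert each phasor to rectangular form:
  V1 = 33.7·(cos(77.1°) + j·sin(77.1°)) = 7.524 + j32.85 V
  V2 = 195·(cos(96.5°) + j·sin(96.5°)) = -22.07 + j193.7 V
  V3 = 220·(cos(-59.8°) + j·sin(-59.8°)) = 110.7 - j190.1 V
Step 2 — Sum components: V_total = 96.11 + j36.46 V.
Step 3 — Convert to polar: |V_total| = 102.8 V, ∠V_total = 20.8°.

V_total = 102.8∠20.8° V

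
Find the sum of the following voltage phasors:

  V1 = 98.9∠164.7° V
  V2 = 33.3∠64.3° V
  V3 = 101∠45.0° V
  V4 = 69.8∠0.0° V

Step 1 — Convert each phasor to rectangular form:
  V1 = 98.9·(cos(164.7°) + j·sin(164.7°)) = -95.39 + j26.1 V
  V2 = 33.3·(cos(64.3°) + j·sin(64.3°)) = 14.44 + j30.01 V
  V3 = 101·(cos(45.0°) + j·sin(45.0°)) = 71.42 + j71.42 V
  V4 = 69.8·(cos(0.0°) + j·sin(0.0°)) = 69.8 V
Step 2 — Sum components: V_total = 60.26 + j127.5 V.
Step 3 — Convert to polar: |V_total| = 141 V, ∠V_total = 64.7°.

V_total = 141∠64.7° V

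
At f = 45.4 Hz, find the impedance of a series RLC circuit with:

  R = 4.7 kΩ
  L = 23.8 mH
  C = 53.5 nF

Step 1 — Angular frequency: ω = 2π·f = 2π·45.4 = 285.3 rad/s.
Step 2 — Component impedances:
  R: Z = R = 4700 Ω
  L: Z = jωL = j·285.3·0.0238 = 0 + j6.789 Ω
  C: Z = 1/(jωC) = -j/(ω·C) = 0 - j6.553e+04 Ω
Step 3 — Series combination: Z_total = R + L + C = 4700 - j6.552e+04 Ω = 6.569e+04∠-85.9° Ω.

Z = 4700 - j6.552e+04 Ω = 6.569e+04∠-85.9° Ω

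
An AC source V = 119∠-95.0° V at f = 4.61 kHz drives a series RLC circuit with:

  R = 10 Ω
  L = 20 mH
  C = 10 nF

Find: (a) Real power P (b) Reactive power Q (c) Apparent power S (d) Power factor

Step 1 — Angular frequency: ω = 2π·f = 2π·4610 = 2.897e+04 rad/s.
Step 2 — Component impedances:
  R: Z = R = 10 Ω
  L: Z = jωL = j·2.897e+04·0.02 = 0 + j579.3 Ω
  C: Z = 1/(jωC) = -j/(ω·C) = 0 - j3452 Ω
Step 3 — Series combination: Z_total = R + L + C = 10 - j2873 Ω = 2873∠-89.8° Ω.
Step 4 — Source phasor: V = 119∠-95.0° V = -10.37 - j118.5 V.
Step 5 — Current: I = V / Z = 0.04125 - j0.003753 A = 0.04142∠-5.2° A.
Step 6 — Complex power: S = V·I* = 0.01716 - j4.929 VA.
Step 7 — Real power: P = Re(S) = 0.01716 W.
Step 8 — Reactive power: Q = Im(S) = -4.929 VAR.
Step 9 — Apparent power: |S| = 4.929 VA.
Step 10 — Power factor: PF = P/|S| = 0.003481 (leading).

(a) P = 0.01716 W  (b) Q = -4.929 VAR  (c) S = 4.929 VA  (d) PF = 0.003481 (leading)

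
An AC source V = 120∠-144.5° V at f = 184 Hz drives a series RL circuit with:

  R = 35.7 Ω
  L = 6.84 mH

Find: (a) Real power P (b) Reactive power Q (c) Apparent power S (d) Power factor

Step 1 — Angular frequency: ω = 2π·f = 2π·184 = 1156 rad/s.
Step 2 — Component impedances:
  R: Z = R = 35.7 Ω
  L: Z = jωL = j·1156·0.00684 = 0 + j7.908 Ω
Step 3 — Series combination: Z_total = R + L = 35.7 + j7.908 Ω = 36.57∠12.5° Ω.
Step 4 — Source phasor: V = 120∠-144.5° V = -97.69 - j69.68 V.
Step 5 — Current: I = V / Z = -3.021 - j1.283 A = 3.282∠-157.0° A.
Step 6 — Complex power: S = V·I* = 384.5 + j85.17 VA.
Step 7 — Real power: P = Re(S) = 384.5 W.
Step 8 — Reactive power: Q = Im(S) = 85.17 VAR.
Step 9 — Apparent power: |S| = 393.8 VA.
Step 10 — Power factor: PF = P/|S| = 0.9763 (lagging).

(a) P = 384.5 W  (b) Q = 85.17 VAR  (c) S = 393.8 VA  (d) PF = 0.9763 (lagging)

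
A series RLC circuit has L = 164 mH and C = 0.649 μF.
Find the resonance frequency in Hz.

Step 1 — Resonance condition Im(Z)=0 gives ω₀ = 1/√(LC).
Step 2 — ω₀ = 1/√(0.164·6.49e-07) = 3065 rad/s.
Step 3 — f₀ = ω₀/(2π) = 487.8 Hz.

f₀ = 487.8 Hz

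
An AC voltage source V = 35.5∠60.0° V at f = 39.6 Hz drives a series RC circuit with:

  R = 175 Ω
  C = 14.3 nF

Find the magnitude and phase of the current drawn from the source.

Step 1 — Angular frequency: ω = 2π·f = 2π·39.6 = 248.8 rad/s.
Step 2 — Component impedances:
  R: Z = R = 175 Ω
  C: Z = 1/(jωC) = -j/(ω·C) = 0 - j2.811e+05 Ω
Step 3 — Series combination: Z_total = R + C = 175 - j2.811e+05 Ω = 2.811e+05∠-90.0° Ω.
Step 4 — Source phasor: V = 35.5∠60.0° V = 17.75 + j30.74 V.
Step 5 — Ohm's law: I = V / Z_total = (17.75 + j30.74) / (175 - j2.811e+05) = -0.0001093 + j6.322e-05 A.
Step 6 — Convert to polar: |I| = 0.0001263 A, ∠I = 150.0°.

I = 0.0001263∠150.0° A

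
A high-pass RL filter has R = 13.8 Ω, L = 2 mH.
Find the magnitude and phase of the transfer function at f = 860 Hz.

Step 1 — Angular frequency: ω = 2π·860 = 5404 rad/s.
Step 2 — Transfer function: H(jω) = jωL/(R + jωL).
Step 3 — Numerator jωL = j·10.81; denominator R + jωL = 13.8 + j10.81.
Step 4 — H = 0.3801 + j0.4854.
Step 5 — Magnitude: |H| = 0.6166 (-4.2 dB); phase: φ = 51.9°.

|H| = 0.6166 (-4.2 dB), φ = 51.9°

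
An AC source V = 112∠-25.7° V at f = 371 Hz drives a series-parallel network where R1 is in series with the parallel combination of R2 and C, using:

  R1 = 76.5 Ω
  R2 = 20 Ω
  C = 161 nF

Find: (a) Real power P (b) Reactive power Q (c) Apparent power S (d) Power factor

Step 1 — Angular frequency: ω = 2π·f = 2π·371 = 2331 rad/s.
Step 2 — Component impedances:
  R1: Z = R = 76.5 Ω
  R2: Z = R = 20 Ω
  C: Z = 1/(jωC) = -j/(ω·C) = 0 - j2665 Ω
Step 3 — Parallel branch: R2 || C = 1/(1/R2 + 1/C) = 20 - j0.1501 Ω.
Step 4 — Series with R1: Z_total = R1 + (R2 || C) = 96.5 - j0.1501 Ω = 96.5∠-0.1° Ω.
Step 5 — Source phasor: V = 112∠-25.7° V = 100.9 - j48.57 V.
Step 6 — Current: I = V / Z = 1.047 - j0.5017 A = 1.161∠-25.6° A.
Step 7 — Complex power: S = V·I* = 130 - j0.2022 VA.
Step 8 — Real power: P = Re(S) = 130 W.
Step 9 — Reactive power: Q = Im(S) = -0.2022 VAR.
Step 10 — Apparent power: |S| = 130 VA.
Step 11 — Power factor: PF = P/|S| = 1 (leading).

(a) P = 130 W  (b) Q = -0.2022 VAR  (c) S = 130 VA  (d) PF = 1 (leading)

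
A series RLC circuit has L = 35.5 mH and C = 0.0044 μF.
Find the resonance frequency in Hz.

Step 1 — Resonance condition Im(Z)=0 gives ω₀ = 1/√(LC).
Step 2 — ω₀ = 1/√(0.0355·4.4e-09) = 8.001e+04 rad/s.
Step 3 — f₀ = ω₀/(2π) = 1.273e+04 Hz.

f₀ = 1.273e+04 Hz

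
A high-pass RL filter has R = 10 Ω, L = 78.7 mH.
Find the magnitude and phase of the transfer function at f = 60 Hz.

Step 1 — Angular frequency: ω = 2π·60 = 377 rad/s.
Step 2 — Transfer function: H(jω) = jωL/(R + jωL).
Step 3 — Numerator jωL = j·29.67; denominator R + jωL = 10 + j29.67.
Step 4 — H = 0.898 + j0.3027.
Step 5 — Magnitude: |H| = 0.9476 (-0.5 dB); phase: φ = 18.6°.

|H| = 0.9476 (-0.5 dB), φ = 18.6°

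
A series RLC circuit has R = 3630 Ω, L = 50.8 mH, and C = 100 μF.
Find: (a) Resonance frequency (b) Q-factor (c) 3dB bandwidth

Step 1 — Resonance: ω₀ = 1/√(LC) = 1/√(0.0508·0.0001) = 443.7 rad/s.
Step 2 — f₀ = ω₀/(2π) = 70.61 Hz.
Step 3 — Series Q: Q = ω₀L/R = 443.7·0.0508/3630 = 0.006209.
Step 4 — Bandwidth: Δω = ω₀/Q = 7.146e+04 rad/s; BW = Δω/(2π) = 1.137e+04 Hz.

(a) f₀ = 70.61 Hz  (b) Q = 0.006209  (c) BW = 1.137e+04 Hz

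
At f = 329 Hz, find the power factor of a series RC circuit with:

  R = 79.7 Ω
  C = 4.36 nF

Step 1 — Angular frequency: ω = 2π·f = 2π·329 = 2067 rad/s.
Step 2 — Component impedances:
  R: Z = R = 79.7 Ω
  C: Z = 1/(jωC) = -j/(ω·C) = 0 - j1.11e+05 Ω
Step 3 — Series combination: Z_total = R + C = 79.7 - j1.11e+05 Ω = 1.11e+05∠-90.0° Ω.
Step 4 — Power factor: PF = cos(φ) = Re(Z)/|Z| = 79.7/1.1095e+05 = 0.0007183.
Step 5 — Type: Im(Z) = -1.11e+05 ⇒ leading (phase φ = -90.0°).

PF = 0.0007183 (leading, φ = -90.0°)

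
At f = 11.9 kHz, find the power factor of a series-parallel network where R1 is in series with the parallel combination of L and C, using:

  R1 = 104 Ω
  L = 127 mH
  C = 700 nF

Step 1 — Angular frequency: ω = 2π·f = 2π·1.19e+04 = 7.477e+04 rad/s.
Step 2 — Component impedances:
  R1: Z = R = 104 Ω
  L: Z = jωL = j·7.477e+04·0.127 = 0 + j9496 Ω
  C: Z = 1/(jωC) = -j/(ω·C) = 0 - j19.11 Ω
Step 3 — Parallel branch: L || C = 1/(1/L + 1/C) = 0 - j19.14 Ω.
Step 4 — Series with R1: Z_total = R1 + (L || C) = 104 - j19.14 Ω = 105.7∠-10.4° Ω.
Step 5 — Power factor: PF = cos(φ) = Re(Z)/|Z| = 104/105.75 = 0.9835.
Step 6 — Type: Im(Z) = -19.14 ⇒ leading (phase φ = -10.4°).

PF = 0.9835 (leading, φ = -10.4°)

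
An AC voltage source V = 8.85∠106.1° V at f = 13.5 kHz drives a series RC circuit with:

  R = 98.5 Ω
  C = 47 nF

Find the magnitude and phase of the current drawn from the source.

Step 1 — Angular frequency: ω = 2π·f = 2π·1.35e+04 = 8.482e+04 rad/s.
Step 2 — Component impedances:
  R: Z = R = 98.5 Ω
  C: Z = 1/(jωC) = -j/(ω·C) = 0 - j250.8 Ω
Step 3 — Series combination: Z_total = R + C = 98.5 - j250.8 Ω = 269.5∠-68.6° Ω.
Step 4 — Source phasor: V = 8.85∠106.1° V = -2.454 + j8.503 V.
Step 5 — Ohm's law: I = V / Z_total = (-2.454 + j8.503) / (98.5 - j250.8) = -0.0327 + j0.003056 A.
Step 6 — Convert to polar: |I| = 0.03284 A, ∠I = 174.7°.

I = 0.03284∠174.7° A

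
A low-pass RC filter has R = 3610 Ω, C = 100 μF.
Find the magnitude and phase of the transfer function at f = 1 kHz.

Step 1 — Angular frequency: ω = 2π·1000 = 6283 rad/s.
Step 2 — Transfer function: H(jω) = 1/(1 + jωRC).
Step 3 — Denominator: 1 + jωRC = 1 + j·6283·3610·0.0001 = 1 + j2268.
Step 4 — H = 1.944e-07 - j0.0004409.
Step 5 — Magnitude: |H| = 0.0004409 (-67.1 dB); phase: φ = -90.0°.

|H| = 0.0004409 (-67.1 dB), φ = -90.0°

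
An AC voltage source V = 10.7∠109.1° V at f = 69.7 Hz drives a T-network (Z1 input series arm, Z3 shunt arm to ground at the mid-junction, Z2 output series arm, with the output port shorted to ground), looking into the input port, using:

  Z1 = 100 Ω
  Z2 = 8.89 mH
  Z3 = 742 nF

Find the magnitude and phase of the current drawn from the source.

Step 1 — Angular frequency: ω = 2π·f = 2π·69.7 = 437.9 rad/s.
Step 2 — Component impedances:
  Z1: Z = R = 100 Ω
  Z2: Z = jωL = j·437.9·0.00889 = 0 + j3.893 Ω
  Z3: Z = 1/(jωC) = -j/(ω·C) = 0 - j3077 Ω
Step 3 — With the output port shorted to ground, the output series arm Z2 runs from the junction to ground; the shunt arm Z3 also runs from the junction to ground. They appear in parallel: Z3 || Z2 = 0 + j3.898 Ω.
Step 4 — Series with input arm Z1: Z_in = Z1 + (Z3 || Z2) = 100 + j3.898 Ω = 100.1∠2.2° Ω.
Step 5 — Source phasor: V = 10.7∠109.1° V = -3.501 + j10.11 V.
Step 6 — Ohm's law: I = V / Z_total = (-3.501 + j10.11) / (100 + j3.898) = -0.03102 + j0.1023 A.
Step 7 — Convert to polar: |I| = 0.1069 A, ∠I = 106.9°.

I = 0.1069∠106.9° A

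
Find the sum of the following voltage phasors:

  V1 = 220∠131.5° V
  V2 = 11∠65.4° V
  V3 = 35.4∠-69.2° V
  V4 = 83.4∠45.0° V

Step 1 — Convert each phasor to rectangular form:
  V1 = 220·(cos(131.5°) + j·sin(131.5°)) = -145.8 + j164.8 V
  V2 = 11·(cos(65.4°) + j·sin(65.4°)) = 4.579 + j10 V
  V3 = 35.4·(cos(-69.2°) + j·sin(-69.2°)) = 12.57 - j33.09 V
  V4 = 83.4·(cos(45.0°) + j·sin(45.0°)) = 58.97 + j58.97 V
Step 2 — Sum components: V_total = -69.65 + j200.7 V.
Step 3 — Convert to polar: |V_total| = 212.4 V, ∠V_total = 109.1°.

V_total = 212.4∠109.1° V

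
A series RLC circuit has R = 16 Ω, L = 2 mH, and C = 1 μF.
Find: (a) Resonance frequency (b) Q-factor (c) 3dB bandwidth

Step 1 — Resonance: ω₀ = 1/√(LC) = 1/√(0.002·1e-06) = 2.236e+04 rad/s.
Step 2 — f₀ = ω₀/(2π) = 3559 Hz.
Step 3 — Series Q: Q = ω₀L/R = 2.236e+04·0.002/16 = 2.795.
Step 4 — Bandwidth: Δω = ω₀/Q = 8000 rad/s; BW = Δω/(2π) = 1273 Hz.

(a) f₀ = 3559 Hz  (b) Q = 2.795  (c) BW = 1273 Hz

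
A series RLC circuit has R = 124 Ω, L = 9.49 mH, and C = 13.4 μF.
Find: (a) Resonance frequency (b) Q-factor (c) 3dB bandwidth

Step 1 — Resonance condition Im(Z)=0 gives ω₀ = 1/√(LC).
Step 2 — ω₀ = 1/√(0.00949·1.34e-05) = 2804 rad/s.
Step 3 — f₀ = ω₀/(2π) = 446.3 Hz.
Step 4 — Series Q: Q = ω₀L/R = 2804·0.00949/124 = 0.2146.
Step 5 — 3dB bandwidth: Δω = ω₀/Q = 1.307e+04 rad/s; BW = Δω/(2π) = 2080 Hz.

(a) f₀ = 446.3 Hz  (b) Q = 0.2146  (c) BW = 2080 Hz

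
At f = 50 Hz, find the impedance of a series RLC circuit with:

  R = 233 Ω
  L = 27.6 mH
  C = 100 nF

Step 1 — Angular frequency: ω = 2π·f = 2π·50 = 314.2 rad/s.
Step 2 — Component impedances:
  R: Z = R = 233 Ω
  L: Z = jωL = j·314.2·0.0276 = 0 + j8.671 Ω
  C: Z = 1/(jωC) = -j/(ω·C) = 0 - j3.183e+04 Ω
Step 3 — Series combination: Z_total = R + L + C = 233 - j3.182e+04 Ω = 3.182e+04∠-89.6° Ω.

Z = 233 - j3.182e+04 Ω = 3.182e+04∠-89.6° Ω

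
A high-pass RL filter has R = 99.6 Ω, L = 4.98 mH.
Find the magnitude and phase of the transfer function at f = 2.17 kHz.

Step 1 — Angular frequency: ω = 2π·2170 = 1.363e+04 rad/s.
Step 2 — Transfer function: H(jω) = jωL/(R + jωL).
Step 3 — Numerator jωL = j·67.9; denominator R + jωL = 99.6 + j67.9.
Step 4 — H = 0.3173 + j0.4654.
Step 5 — Magnitude: |H| = 0.5633 (-5.0 dB); phase: φ = 55.7°.

|H| = 0.5633 (-5.0 dB), φ = 55.7°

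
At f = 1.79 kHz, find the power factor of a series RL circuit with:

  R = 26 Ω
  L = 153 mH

Step 1 — Angular frequency: ω = 2π·f = 2π·1790 = 1.125e+04 rad/s.
Step 2 — Component impedances:
  R: Z = R = 26 Ω
  L: Z = jωL = j·1.125e+04·0.153 = 0 + j1721 Ω
Step 3 — Series combination: Z_total = R + L = 26 + j1721 Ω = 1721∠89.1° Ω.
Step 4 — Power factor: PF = cos(φ) = Re(Z)/|Z| = 26/1721 = 0.01511.
Step 5 — Type: Im(Z) = 1721 ⇒ lagging (phase φ = 89.1°).

PF = 0.01511 (lagging, φ = 89.1°)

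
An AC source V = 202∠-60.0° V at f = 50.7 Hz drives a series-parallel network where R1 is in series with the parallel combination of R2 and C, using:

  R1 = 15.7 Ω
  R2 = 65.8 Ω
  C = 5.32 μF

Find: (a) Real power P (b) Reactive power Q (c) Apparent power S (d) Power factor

Step 1 — Angular frequency: ω = 2π·f = 2π·50.7 = 318.6 rad/s.
Step 2 — Component impedances:
  R1: Z = R = 15.7 Ω
  R2: Z = R = 65.8 Ω
  C: Z = 1/(jωC) = -j/(ω·C) = 0 - j590.1 Ω
Step 3 — Parallel branch: R2 || C = 1/(1/R2 + 1/C) = 64.99 - j7.247 Ω.
Step 4 — Series with R1: Z_total = R1 + (R2 || C) = 80.69 - j7.247 Ω = 81.02∠-5.1° Ω.
Step 5 — Source phasor: V = 202∠-60.0° V = 101 - j174.9 V.
Step 6 — Current: I = V / Z = 1.435 - j2.039 A = 2.493∠-54.9° A.
Step 7 — Complex power: S = V·I* = 501.6 - j45.05 VA.
Step 8 — Real power: P = Re(S) = 501.6 W.
Step 9 — Reactive power: Q = Im(S) = -45.05 VAR.
Step 10 — Apparent power: |S| = 503.6 VA.
Step 11 — Power factor: PF = P/|S| = 0.996 (leading).

(a) P = 501.6 W  (b) Q = -45.05 VAR  (c) S = 503.6 VA  (d) PF = 0.996 (leading)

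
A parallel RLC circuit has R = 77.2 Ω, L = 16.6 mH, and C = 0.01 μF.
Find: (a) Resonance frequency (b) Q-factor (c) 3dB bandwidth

Step 1 — Resonance: ω₀ = 1/√(LC) = 1/√(0.0166·1e-08) = 7.762e+04 rad/s.
Step 2 — f₀ = ω₀/(2π) = 1.235e+04 Hz.
Step 3 — Parallel Q: Q = R/(ω₀L) = 77.2/(7.762e+04·0.0166) = 0.05992.
Step 4 — Bandwidth: Δω = ω₀/Q = 1.295e+06 rad/s; BW = Δω/(2π) = 2.062e+05 Hz.

(a) f₀ = 1.235e+04 Hz  (b) Q = 0.05992  (c) BW = 2.062e+05 Hz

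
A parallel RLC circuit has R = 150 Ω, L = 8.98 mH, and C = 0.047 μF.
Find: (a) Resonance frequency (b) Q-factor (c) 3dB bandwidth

Step 1 — Resonance: ω₀ = 1/√(LC) = 1/√(0.00898·4.7e-08) = 4.868e+04 rad/s.
Step 2 — f₀ = ω₀/(2π) = 7747 Hz.
Step 3 — Parallel Q: Q = R/(ω₀L) = 150/(4.868e+04·0.00898) = 0.3432.
Step 4 — Bandwidth: Δω = ω₀/Q = 1.418e+05 rad/s; BW = Δω/(2π) = 2.258e+04 Hz.

(a) f₀ = 7747 Hz  (b) Q = 0.3432  (c) BW = 2.258e+04 Hz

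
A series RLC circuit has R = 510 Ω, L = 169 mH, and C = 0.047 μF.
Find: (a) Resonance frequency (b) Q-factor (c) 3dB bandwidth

Step 1 — Resonance condition Im(Z)=0 gives ω₀ = 1/√(LC).
Step 2 — ω₀ = 1/√(0.169·4.7e-08) = 1.122e+04 rad/s.
Step 3 — f₀ = ω₀/(2π) = 1786 Hz.
Step 4 — Series Q: Q = ω₀L/R = 1.122e+04·0.169/510 = 3.718.
Step 5 — 3dB bandwidth: Δω = ω₀/Q = 3018 rad/s; BW = Δω/(2π) = 480.3 Hz.

(a) f₀ = 1786 Hz  (b) Q = 3.718  (c) BW = 480.3 Hz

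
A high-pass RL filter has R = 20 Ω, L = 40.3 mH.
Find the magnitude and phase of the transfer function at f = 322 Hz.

Step 1 — Angular frequency: ω = 2π·322 = 2023 rad/s.
Step 2 — Transfer function: H(jω) = jωL/(R + jωL).
Step 3 — Numerator jωL = j·81.53; denominator R + jωL = 20 + j81.53.
Step 4 — H = 0.9432 + j0.2314.
Step 5 — Magnitude: |H| = 0.9712 (-0.3 dB); phase: φ = 13.8°.

|H| = 0.9712 (-0.3 dB), φ = 13.8°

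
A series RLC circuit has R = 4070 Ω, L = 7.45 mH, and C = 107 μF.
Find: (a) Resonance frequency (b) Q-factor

Step 1 — Resonance condition Im(Z)=0 gives ω₀ = 1/√(LC).
Step 2 — ω₀ = 1/√(0.00745·0.000107) = 1120 rad/s.
Step 3 — f₀ = ω₀/(2π) = 178.3 Hz.
Step 4 — Series Q: Q = ω₀L/R = 1120·0.00745/4070 = 0.00205.

(a) f₀ = 178.3 Hz  (b) Q = 0.00205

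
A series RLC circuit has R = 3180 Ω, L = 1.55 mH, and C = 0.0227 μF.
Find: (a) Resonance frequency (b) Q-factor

Step 1 — Resonance condition Im(Z)=0 gives ω₀ = 1/√(LC).
Step 2 — ω₀ = 1/√(0.00155·2.27e-08) = 1.686e+05 rad/s.
Step 3 — f₀ = ω₀/(2π) = 2.683e+04 Hz.
Step 4 — Series Q: Q = ω₀L/R = 1.686e+05·0.00155/3180 = 0.08217.

(a) f₀ = 2.683e+04 Hz  (b) Q = 0.08217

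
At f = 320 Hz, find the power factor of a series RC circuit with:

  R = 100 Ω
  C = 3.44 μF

Step 1 — Angular frequency: ω = 2π·f = 2π·320 = 2011 rad/s.
Step 2 — Component impedances:
  R: Z = R = 100 Ω
  C: Z = 1/(jωC) = -j/(ω·C) = 0 - j144.6 Ω
Step 3 — Series combination: Z_total = R + C = 100 - j144.6 Ω = 175.8∠-55.3° Ω.
Step 4 — Power factor: PF = cos(φ) = Re(Z)/|Z| = 100/175.8 = 0.5688.
Step 5 — Type: Im(Z) = -144.6 ⇒ leading (phase φ = -55.3°).

PF = 0.5688 (leading, φ = -55.3°)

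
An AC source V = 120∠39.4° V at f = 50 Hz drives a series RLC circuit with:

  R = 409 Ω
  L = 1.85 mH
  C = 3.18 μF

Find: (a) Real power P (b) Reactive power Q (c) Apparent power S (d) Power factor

Step 1 — Angular frequency: ω = 2π·f = 2π·50 = 314.2 rad/s.
Step 2 — Component impedances:
  R: Z = R = 409 Ω
  L: Z = jωL = j·314.2·0.00185 = 0 + j0.5812 Ω
  C: Z = 1/(jωC) = -j/(ω·C) = 0 - j1001 Ω
Step 3 — Series combination: Z_total = R + L + C = 409 - j1000 Ω = 1081∠-67.8° Ω.
Step 4 — Source phasor: V = 120∠39.4° V = 92.73 + j76.17 V.
Step 5 — Current: I = V / Z = -0.03277 + j0.1061 A = 0.111∠107.2° A.
Step 6 — Complex power: S = V·I* = 5.042 - j12.33 VA.
Step 7 — Real power: P = Re(S) = 5.042 W.
Step 8 — Reactive power: Q = Im(S) = -12.33 VAR.
Step 9 — Apparent power: |S| = 13.32 VA.
Step 10 — Power factor: PF = P/|S| = 0.3784 (leading).

(a) P = 5.042 W  (b) Q = -12.33 VAR  (c) S = 13.32 VA  (d) PF = 0.3784 (leading)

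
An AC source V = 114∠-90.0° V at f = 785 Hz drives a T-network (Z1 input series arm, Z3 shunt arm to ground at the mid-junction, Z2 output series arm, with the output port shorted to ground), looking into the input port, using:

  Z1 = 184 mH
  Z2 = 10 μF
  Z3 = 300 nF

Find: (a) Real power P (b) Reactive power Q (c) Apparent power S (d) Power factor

Step 1 — Angular frequency: ω = 2π·f = 2π·785 = 4932 rad/s.
Step 2 — Component impedances:
  Z1: Z = jωL = j·4932·0.184 = 0 + j907.5 Ω
  Z2: Z = 1/(jωC) = -j/(ω·C) = 0 - j20.27 Ω
  Z3: Z = 1/(jωC) = -j/(ω·C) = 0 - j675.8 Ω
Step 3 — With the output port shorted to ground, the output series arm Z2 runs from the junction to ground; the shunt arm Z3 also runs from the junction to ground. They appear in parallel: Z3 || Z2 = 0 - j19.68 Ω.
Step 4 — Series with input arm Z1: Z_in = Z1 + (Z3 || Z2) = 0 + j887.9 Ω = 887.9∠90.0° Ω.
Step 5 — Source phasor: V = 114∠-90.0° V = 0 - j114 V.
Step 6 — Current: I = V / Z = -0.1284 A = 0.1284∠-180.0° A.
Step 7 — Complex power: S = V·I* = 0 + j14.64 VA.
Step 8 — Real power: P = Re(S) = 0 W.
Step 9 — Reactive power: Q = Im(S) = 14.64 VAR.
Step 10 — Apparent power: |S| = 14.64 VA.
Step 11 — Power factor: PF = P/|S| = 0 (lagging).

(a) P = 0 W  (b) Q = 14.64 VAR  (c) S = 14.64 VA  (d) PF = 0 (lagging)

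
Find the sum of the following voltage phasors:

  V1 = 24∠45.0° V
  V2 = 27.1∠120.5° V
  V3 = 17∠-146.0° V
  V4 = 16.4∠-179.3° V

Step 1 — Convert each phasor to rectangular form:
  V1 = 24·(cos(45.0°) + j·sin(45.0°)) = 16.97 + j16.97 V
  V2 = 27.1·(cos(120.5°) + j·sin(120.5°)) = -13.75 + j23.35 V
  V3 = 17·(cos(-146.0°) + j·sin(-146.0°)) = -14.09 - j9.506 V
  V4 = 16.4·(cos(-179.3°) + j·sin(-179.3°)) = -16.4 - j0.2004 V
Step 2 — Sum components: V_total = -27.28 + j30.61 V.
Step 3 — Convert to polar: |V_total| = 41 V, ∠V_total = 131.7°.

V_total = 41∠131.7° V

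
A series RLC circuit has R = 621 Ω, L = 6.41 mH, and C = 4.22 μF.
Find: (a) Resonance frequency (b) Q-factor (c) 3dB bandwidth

Step 1 — Resonance condition Im(Z)=0 gives ω₀ = 1/√(LC).
Step 2 — ω₀ = 1/√(0.00641·4.22e-06) = 6080 rad/s.
Step 3 — f₀ = ω₀/(2π) = 967.7 Hz.
Step 4 — Series Q: Q = ω₀L/R = 6080·0.00641/621 = 0.06276.
Step 5 — 3dB bandwidth: Δω = ω₀/Q = 9.688e+04 rad/s; BW = Δω/(2π) = 1.542e+04 Hz.

(a) f₀ = 967.7 Hz  (b) Q = 0.06276  (c) BW = 1.542e+04 Hz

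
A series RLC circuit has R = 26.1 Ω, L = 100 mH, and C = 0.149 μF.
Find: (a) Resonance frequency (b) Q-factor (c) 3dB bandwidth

Step 1 — Resonance: ω₀ = 1/√(LC) = 1/√(0.1·1.49e-07) = 8192 rad/s.
Step 2 — f₀ = ω₀/(2π) = 1304 Hz.
Step 3 — Series Q: Q = ω₀L/R = 8192·0.1/26.1 = 31.39.
Step 4 — Bandwidth: Δω = ω₀/Q = 261 rad/s; BW = Δω/(2π) = 41.54 Hz.

(a) f₀ = 1304 Hz  (b) Q = 31.39  (c) BW = 41.54 Hz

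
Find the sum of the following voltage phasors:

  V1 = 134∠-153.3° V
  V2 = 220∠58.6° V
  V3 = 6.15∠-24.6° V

Step 1 — Convert each phasor to rectangular form:
  V1 = 134·(cos(-153.3°) + j·sin(-153.3°)) = -119.7 - j60.21 V
  V2 = 220·(cos(58.6°) + j·sin(58.6°)) = 114.6 + j187.8 V
  V3 = 6.15·(cos(-24.6°) + j·sin(-24.6°)) = 5.592 - j2.56 V
Step 2 — Sum components: V_total = 0.5022 + j125 V.
Step 3 — Convert to polar: |V_total| = 125 V, ∠V_total = 89.8°.

V_total = 125∠89.8° V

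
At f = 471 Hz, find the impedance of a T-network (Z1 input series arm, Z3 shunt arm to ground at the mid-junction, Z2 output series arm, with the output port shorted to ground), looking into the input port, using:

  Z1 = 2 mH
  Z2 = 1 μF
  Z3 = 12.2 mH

Step 1 — Angular frequency: ω = 2π·f = 2π·471 = 2959 rad/s.
Step 2 — Component impedances:
  Z1: Z = jωL = j·2959·0.002 = 0 + j5.919 Ω
  Z2: Z = 1/(jωC) = -j/(ω·C) = 0 - j337.9 Ω
  Z3: Z = jωL = j·2959·0.0122 = 0 + j36.1 Ω
Step 3 — With the output port shorted to ground, the output series arm Z2 runs from the junction to ground; the shunt arm Z3 also runs from the junction to ground. They appear in parallel: Z3 || Z2 = 0 + j40.42 Ω.
Step 4 — Series with input arm Z1: Z_in = Z1 + (Z3 || Z2) = 0 + j46.34 Ω = 46.34∠90.0° Ω.

Z = 0 + j46.34 Ω = 46.34∠90.0° Ω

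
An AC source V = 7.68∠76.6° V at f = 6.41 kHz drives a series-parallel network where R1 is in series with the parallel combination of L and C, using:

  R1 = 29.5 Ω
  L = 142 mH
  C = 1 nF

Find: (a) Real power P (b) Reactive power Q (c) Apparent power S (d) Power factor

Step 1 — Angular frequency: ω = 2π·f = 2π·6410 = 4.028e+04 rad/s.
Step 2 — Component impedances:
  R1: Z = R = 29.5 Ω
  L: Z = jωL = j·4.028e+04·0.142 = 0 + j5719 Ω
  C: Z = 1/(jωC) = -j/(ω·C) = 0 - j2.483e+04 Ω
Step 3 — Parallel branch: L || C = 1/(1/L + 1/C) = 0 + j7431 Ω.
Step 4 — Series with R1: Z_total = R1 + (L || C) = 29.5 + j7431 Ω = 7431∠89.8° Ω.
Step 5 — Source phasor: V = 7.68∠76.6° V = 1.78 + j7.471 V.
Step 6 — Current: I = V / Z = 0.001006 - j0.0002355 A = 0.001034∠-13.2° A.
Step 7 — Complex power: S = V·I* = 3.151e-05 + j0.007938 VA.
Step 8 — Real power: P = Re(S) = 3.151e-05 W.
Step 9 — Reactive power: Q = Im(S) = 0.007938 VAR.
Step 10 — Apparent power: |S| = 0.007938 VA.
Step 11 — Power factor: PF = P/|S| = 0.00397 (lagging).

(a) P = 3.151e-05 W  (b) Q = 0.007938 VAR  (c) S = 0.007938 VA  (d) PF = 0.00397 (lagging)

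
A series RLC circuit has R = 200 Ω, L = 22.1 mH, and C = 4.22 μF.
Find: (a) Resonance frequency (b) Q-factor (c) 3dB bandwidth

Step 1 — Resonance condition Im(Z)=0 gives ω₀ = 1/√(LC).
Step 2 — ω₀ = 1/√(0.0221·4.22e-06) = 3275 rad/s.
Step 3 — f₀ = ω₀/(2π) = 521.2 Hz.
Step 4 — Series Q: Q = ω₀L/R = 3275·0.0221/200 = 0.3618.
Step 5 — 3dB bandwidth: Δω = ω₀/Q = 9050 rad/s; BW = Δω/(2π) = 1440 Hz.

(a) f₀ = 521.2 Hz  (b) Q = 0.3618  (c) BW = 1440 Hz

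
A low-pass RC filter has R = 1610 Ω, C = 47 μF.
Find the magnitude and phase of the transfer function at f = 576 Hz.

Step 1 — Angular frequency: ω = 2π·576 = 3619 rad/s.
Step 2 — Transfer function: H(jω) = 1/(1 + jωRC).
Step 3 — Denominator: 1 + jωRC = 1 + j·3619·1610·4.7e-05 = 1 + j273.9.
Step 4 — H = 1.333e-05 - j0.003651.
Step 5 — Magnitude: |H| = 0.003651 (-48.8 dB); phase: φ = -89.8°.

|H| = 0.003651 (-48.8 dB), φ = -89.8°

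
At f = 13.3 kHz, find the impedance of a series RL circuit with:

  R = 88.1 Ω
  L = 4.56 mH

Step 1 — Angular frequency: ω = 2π·f = 2π·1.33e+04 = 8.357e+04 rad/s.
Step 2 — Component impedances:
  R: Z = R = 88.1 Ω
  L: Z = jωL = j·8.357e+04·0.00456 = 0 + j381.1 Ω
Step 3 — Series combination: Z_total = R + L = 88.1 + j381.1 Ω = 391.1∠77.0° Ω.

Z = 88.1 + j381.1 Ω = 391.1∠77.0° Ω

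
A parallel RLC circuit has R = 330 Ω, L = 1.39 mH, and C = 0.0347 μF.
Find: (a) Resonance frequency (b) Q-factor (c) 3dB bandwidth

Step 1 — Resonance: ω₀ = 1/√(LC) = 1/√(0.00139·3.47e-08) = 1.44e+05 rad/s.
Step 2 — f₀ = ω₀/(2π) = 2.292e+04 Hz.
Step 3 — Parallel Q: Q = R/(ω₀L) = 330/(1.44e+05·0.00139) = 1.649.
Step 4 — Bandwidth: Δω = ω₀/Q = 8.733e+04 rad/s; BW = Δω/(2π) = 1.39e+04 Hz.

(a) f₀ = 2.292e+04 Hz  (b) Q = 1.649  (c) BW = 1.39e+04 Hz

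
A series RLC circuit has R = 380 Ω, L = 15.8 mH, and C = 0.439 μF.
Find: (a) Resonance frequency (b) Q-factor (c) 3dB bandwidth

Step 1 — Resonance: ω₀ = 1/√(LC) = 1/√(0.0158·4.39e-07) = 1.201e+04 rad/s.
Step 2 — f₀ = ω₀/(2π) = 1911 Hz.
Step 3 — Series Q: Q = ω₀L/R = 1.201e+04·0.0158/380 = 0.4992.
Step 4 — Bandwidth: Δω = ω₀/Q = 2.405e+04 rad/s; BW = Δω/(2π) = 3828 Hz.

(a) f₀ = 1911 Hz  (b) Q = 0.4992  (c) BW = 3828 Hz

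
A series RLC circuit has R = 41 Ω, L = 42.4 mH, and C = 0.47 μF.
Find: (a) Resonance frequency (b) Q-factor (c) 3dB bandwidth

Step 1 — Resonance: ω₀ = 1/√(LC) = 1/√(0.0424·4.7e-07) = 7084 rad/s.
Step 2 — f₀ = ω₀/(2π) = 1127 Hz.
Step 3 — Series Q: Q = ω₀L/R = 7084·0.0424/41 = 7.326.
Step 4 — Bandwidth: Δω = ω₀/Q = 967 rad/s; BW = Δω/(2π) = 153.9 Hz.

(a) f₀ = 1127 Hz  (b) Q = 7.326  (c) BW = 153.9 Hz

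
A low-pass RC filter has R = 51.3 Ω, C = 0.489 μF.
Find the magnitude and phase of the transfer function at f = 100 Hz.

Step 1 — Angular frequency: ω = 2π·100 = 628.3 rad/s.
Step 2 — Transfer function: H(jω) = 1/(1 + jωRC).
Step 3 — Denominator: 1 + jωRC = 1 + j·628.3·51.3·4.89e-07 = 1 + j0.01576.
Step 4 — H = 0.9998 - j0.01576.
Step 5 — Magnitude: |H| = 0.9999 (-0.0 dB); phase: φ = -0.9°.

|H| = 0.9999 (-0.0 dB), φ = -0.9°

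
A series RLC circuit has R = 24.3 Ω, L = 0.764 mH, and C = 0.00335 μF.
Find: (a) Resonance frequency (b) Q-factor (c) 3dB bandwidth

Step 1 — Resonance condition Im(Z)=0 gives ω₀ = 1/√(LC).
Step 2 — ω₀ = 1/√(0.000764·3.35e-09) = 6.251e+05 rad/s.
Step 3 — f₀ = ω₀/(2π) = 9.948e+04 Hz.
Step 4 — Series Q: Q = ω₀L/R = 6.251e+05·0.000764/24.3 = 19.65.
Step 5 — 3dB bandwidth: Δω = ω₀/Q = 3.181e+04 rad/s; BW = Δω/(2π) = 5062 Hz.

(a) f₀ = 9.948e+04 Hz  (b) Q = 19.65  (c) BW = 5062 Hz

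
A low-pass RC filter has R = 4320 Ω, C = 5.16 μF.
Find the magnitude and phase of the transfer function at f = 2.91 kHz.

Step 1 — Angular frequency: ω = 2π·2910 = 1.828e+04 rad/s.
Step 2 — Transfer function: H(jω) = 1/(1 + jωRC).
Step 3 — Denominator: 1 + jωRC = 1 + j·1.828e+04·4320·5.16e-06 = 1 + j407.6.
Step 4 — H = 6.02e-06 - j0.002454.
Step 5 — Magnitude: |H| = 0.002454 (-52.2 dB); phase: φ = -89.9°.

|H| = 0.002454 (-52.2 dB), φ = -89.9°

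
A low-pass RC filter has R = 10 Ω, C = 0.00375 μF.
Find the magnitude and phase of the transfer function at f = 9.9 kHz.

Step 1 — Angular frequency: ω = 2π·9900 = 6.22e+04 rad/s.
Step 2 — Transfer function: H(jω) = 1/(1 + jωRC).
Step 3 — Denominator: 1 + jωRC = 1 + j·6.22e+04·10·3.75e-09 = 1 + j0.002333.
Step 4 — H = 1 - j0.002333.
Step 5 — Magnitude: |H| = 1 (-0.0 dB); phase: φ = -0.1°.

|H| = 1 (-0.0 dB), φ = -0.1°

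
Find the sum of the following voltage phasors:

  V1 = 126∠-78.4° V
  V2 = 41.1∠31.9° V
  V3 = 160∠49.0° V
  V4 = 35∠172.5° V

Step 1 — Convert each phasor to rectangular form:
  V1 = 126·(cos(-78.4°) + j·sin(-78.4°)) = 25.34 - j123.4 V
  V2 = 41.1·(cos(31.9°) + j·sin(31.9°)) = 34.89 + j21.72 V
  V3 = 160·(cos(49.0°) + j·sin(49.0°)) = 105 + j120.8 V
  V4 = 35·(cos(172.5°) + j·sin(172.5°)) = -34.7 + j4.568 V
Step 2 — Sum components: V_total = 130.5 + j23.61 V.
Step 3 — Convert to polar: |V_total| = 132.6 V, ∠V_total = 10.3°.

V_total = 132.6∠10.3° V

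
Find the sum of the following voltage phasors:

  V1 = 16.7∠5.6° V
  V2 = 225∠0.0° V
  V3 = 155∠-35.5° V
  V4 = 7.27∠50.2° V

Step 1 — Convert each phasor to rectangular form:
  V1 = 16.7·(cos(5.6°) + j·sin(5.6°)) = 16.62 + j1.63 V
  V2 = 225·(cos(0.0°) + j·sin(0.0°)) = 225 V
  V3 = 155·(cos(-35.5°) + j·sin(-35.5°)) = 126.2 - j90.01 V
  V4 = 7.27·(cos(50.2°) + j·sin(50.2°)) = 4.654 + j5.585 V
Step 2 — Sum components: V_total = 372.5 - j82.79 V.
Step 3 — Convert to polar: |V_total| = 381.6 V, ∠V_total = -12.5°.

V_total = 381.6∠-12.5° V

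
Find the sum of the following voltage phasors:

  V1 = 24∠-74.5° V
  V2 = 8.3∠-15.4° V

Step 1 — Convert each phasor to rectangular form:
  V1 = 24·(cos(-74.5°) + j·sin(-74.5°)) = 6.414 - j23.13 V
  V2 = 8.3·(cos(-15.4°) + j·sin(-15.4°)) = 8.002 - j2.204 V
Step 2 — Sum components: V_total = 14.42 - j25.33 V.
Step 3 — Convert to polar: |V_total| = 29.15 V, ∠V_total = -60.4°.

V_total = 29.15∠-60.4° V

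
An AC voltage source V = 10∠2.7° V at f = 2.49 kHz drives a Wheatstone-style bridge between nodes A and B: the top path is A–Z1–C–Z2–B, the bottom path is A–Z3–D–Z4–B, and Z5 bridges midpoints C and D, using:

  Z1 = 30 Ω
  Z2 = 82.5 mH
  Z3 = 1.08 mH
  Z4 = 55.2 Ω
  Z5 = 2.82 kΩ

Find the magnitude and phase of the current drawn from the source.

Step 1 — Angular frequency: ω = 2π·f = 2π·2490 = 1.565e+04 rad/s.
Step 2 — Component impedances:
  Z1: Z = R = 30 Ω
  Z2: Z = jωL = j·1.565e+04·0.0825 = 0 + j1291 Ω
  Z3: Z = jωL = j·1.565e+04·0.00108 = 0 + j16.9 Ω
  Z4: Z = R = 55.2 Ω
  Z5: Z = R = 2820 Ω
Step 3 — Bridge requires nodal analysis (the Z5 bridge couples midpoints C and D, so the two paths cannot be reduced to a simple series/parallel combination). Setting node B to ground and injecting 1 A at node A, the 3-node admittance system at A, C, D solves to V_A = Z_AB = 53.75 + j18.92 Ω = 56.99∠19.4° Ω.
Step 4 — Source phasor: V = 10∠2.7° V = 9.989 + j0.4711 V.
Step 5 — Ohm's law: I = V / Z_total = (9.989 + j0.4711) / (53.75 + j18.92) = 0.1681 - j0.0504 A.
Step 6 — Convert to polar: |I| = 0.1755 A, ∠I = -16.7°.

I = 0.1755∠-16.7° A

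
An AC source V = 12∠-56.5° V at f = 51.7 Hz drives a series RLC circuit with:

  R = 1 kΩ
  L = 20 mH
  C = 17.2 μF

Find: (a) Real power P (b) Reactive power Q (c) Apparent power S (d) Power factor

Step 1 — Angular frequency: ω = 2π·f = 2π·51.7 = 324.8 rad/s.
Step 2 — Component impedances:
  R: Z = R = 1000 Ω
  L: Z = jωL = j·324.8·0.02 = 0 + j6.497 Ω
  C: Z = 1/(jωC) = -j/(ω·C) = 0 - j179 Ω
Step 3 — Series combination: Z_total = R + L + C = 1000 - j172.5 Ω = 1015∠-9.8° Ω.
Step 4 — Source phasor: V = 12∠-56.5° V = 6.623 - j10.01 V.
Step 5 — Current: I = V / Z = 0.008108 - j0.008608 A = 0.01183∠-46.7° A.
Step 6 — Complex power: S = V·I* = 0.1398 - j0.02412 VA.
Step 7 — Real power: P = Re(S) = 0.1398 W.
Step 8 — Reactive power: Q = Im(S) = -0.02412 VAR.
Step 9 — Apparent power: |S| = 0.1419 VA.
Step 10 — Power factor: PF = P/|S| = 0.9854 (leading).

(a) P = 0.1398 W  (b) Q = -0.02412 VAR  (c) S = 0.1419 VA  (d) PF = 0.9854 (leading)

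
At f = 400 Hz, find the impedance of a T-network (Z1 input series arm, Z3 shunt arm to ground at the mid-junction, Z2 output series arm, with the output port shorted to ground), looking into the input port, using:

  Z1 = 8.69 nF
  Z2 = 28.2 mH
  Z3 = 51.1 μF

Step 1 — Angular frequency: ω = 2π·f = 2π·400 = 2513 rad/s.
Step 2 — Component impedances:
  Z1: Z = 1/(jωC) = -j/(ω·C) = 0 - j4.579e+04 Ω
  Z2: Z = jωL = j·2513·0.0282 = 0 + j70.87 Ω
  Z3: Z = 1/(jωC) = -j/(ω·C) = 0 - j7.786 Ω
Step 3 — With the output port shorted to ground, the output series arm Z2 runs from the junction to ground; the shunt arm Z3 also runs from the junction to ground. They appear in parallel: Z3 || Z2 = 0 - j8.747 Ω.
Step 4 — Series with input arm Z1: Z_in = Z1 + (Z3 || Z2) = 0 - j4.58e+04 Ω = 4.58e+04∠-90.0° Ω.

Z = 0 - j4.58e+04 Ω = 4.58e+04∠-90.0° Ω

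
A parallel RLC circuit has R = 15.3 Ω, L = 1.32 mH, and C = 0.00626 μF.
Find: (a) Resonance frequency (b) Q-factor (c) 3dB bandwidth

Step 1 — Resonance: ω₀ = 1/√(LC) = 1/√(0.00132·6.26e-09) = 3.479e+05 rad/s.
Step 2 — f₀ = ω₀/(2π) = 5.537e+04 Hz.
Step 3 — Parallel Q: Q = R/(ω₀L) = 15.3/(3.479e+05·0.00132) = 0.03332.
Step 4 — Bandwidth: Δω = ω₀/Q = 1.044e+07 rad/s; BW = Δω/(2π) = 1.662e+06 Hz.

(a) f₀ = 5.537e+04 Hz  (b) Q = 0.03332  (c) BW = 1.662e+06 Hz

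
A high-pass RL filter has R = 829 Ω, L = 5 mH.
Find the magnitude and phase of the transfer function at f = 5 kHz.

Step 1 — Angular frequency: ω = 2π·5000 = 3.142e+04 rad/s.
Step 2 — Transfer function: H(jω) = jωL/(R + jωL).
Step 3 — Numerator jωL = j·157.1; denominator R + jωL = 829 + j157.1.
Step 4 — H = 0.03466 + j0.1829.
Step 5 — Magnitude: |H| = 0.1862 (-14.6 dB); phase: φ = 79.3°.

|H| = 0.1862 (-14.6 dB), φ = 79.3°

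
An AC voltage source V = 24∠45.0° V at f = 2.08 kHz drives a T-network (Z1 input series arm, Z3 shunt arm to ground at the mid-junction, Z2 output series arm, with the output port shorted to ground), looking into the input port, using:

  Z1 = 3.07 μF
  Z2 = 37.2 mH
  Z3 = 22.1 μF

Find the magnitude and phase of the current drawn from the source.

Step 1 — Angular frequency: ω = 2π·f = 2π·2080 = 1.307e+04 rad/s.
Step 2 — Component impedances:
  Z1: Z = 1/(jωC) = -j/(ω·C) = 0 - j24.92 Ω
  Z2: Z = jωL = j·1.307e+04·0.0372 = 0 + j486.2 Ω
  Z3: Z = 1/(jωC) = -j/(ω·C) = 0 - j3.462 Ω
Step 3 — With the output port shorted to ground, the output series arm Z2 runs from the junction to ground; the shunt arm Z3 also runs from the junction to ground. They appear in parallel: Z3 || Z2 = 0 - j3.487 Ω.
Step 4 — Series with input arm Z1: Z_in = Z1 + (Z3 || Z2) = 0 - j28.41 Ω = 28.41∠-90.0° Ω.
Step 5 — Source phasor: V = 24∠45.0° V = 16.97 + j16.97 V.
Step 6 — Ohm's law: I = V / Z_total = (16.97 + j16.97) / (0 - j28.41) = -0.5973 + j0.5973 A.
Step 7 — Convert to polar: |I| = 0.8447 A, ∠I = 135.0°.

I = 0.8447∠135.0° A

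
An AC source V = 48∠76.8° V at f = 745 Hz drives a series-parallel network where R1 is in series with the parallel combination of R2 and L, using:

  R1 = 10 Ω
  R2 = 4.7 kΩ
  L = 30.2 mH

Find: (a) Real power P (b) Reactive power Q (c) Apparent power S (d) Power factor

Step 1 — Angular frequency: ω = 2π·f = 2π·745 = 4681 rad/s.
Step 2 — Component impedances:
  R1: Z = R = 10 Ω
  R2: Z = R = 4700 Ω
  L: Z = jωL = j·4681·0.0302 = 0 + j141.4 Ω
Step 3 — Parallel branch: R2 || L = 1/(1/R2 + 1/L) = 4.248 + j141.2 Ω.
Step 4 — Series with R1: Z_total = R1 + (R2 || L) = 14.25 + j141.2 Ω = 142∠84.2° Ω.
Step 5 — Source phasor: V = 48∠76.8° V = 10.96 + j46.73 V.
Step 6 — Current: I = V / Z = 0.3353 - j0.04378 A = 0.3381∠-7.4° A.
Step 7 — Complex power: S = V·I* = 1.629 + j16.15 VA.
Step 8 — Real power: P = Re(S) = 1.629 W.
Step 9 — Reactive power: Q = Im(S) = 16.15 VAR.
Step 10 — Apparent power: |S| = 16.23 VA.
Step 11 — Power factor: PF = P/|S| = 0.1004 (lagging).

(a) P = 1.629 W  (b) Q = 16.15 VAR  (c) S = 16.23 VA  (d) PF = 0.1004 (lagging)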